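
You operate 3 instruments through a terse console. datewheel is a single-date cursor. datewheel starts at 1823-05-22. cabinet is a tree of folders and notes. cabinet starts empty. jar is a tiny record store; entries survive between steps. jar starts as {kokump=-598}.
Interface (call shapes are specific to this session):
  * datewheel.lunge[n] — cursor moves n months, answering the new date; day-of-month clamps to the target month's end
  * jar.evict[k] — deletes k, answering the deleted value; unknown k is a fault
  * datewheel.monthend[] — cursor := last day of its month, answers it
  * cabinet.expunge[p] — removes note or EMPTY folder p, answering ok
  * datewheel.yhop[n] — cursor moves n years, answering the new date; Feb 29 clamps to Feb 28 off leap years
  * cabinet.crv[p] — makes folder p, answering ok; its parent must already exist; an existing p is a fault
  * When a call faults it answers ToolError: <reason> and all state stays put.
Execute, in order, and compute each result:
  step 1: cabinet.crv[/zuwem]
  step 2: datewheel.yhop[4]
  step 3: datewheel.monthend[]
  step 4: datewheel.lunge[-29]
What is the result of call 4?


Answer: 1824-12-31

Derivation:
-> cabinet.crv(p=/zuwem)
<- ok
-> datewheel.yhop(n=4)
<- 1827-05-22
-> datewheel.monthend()
<- 1827-05-31
-> datewheel.lunge(n=-29)
<- 1824-12-31


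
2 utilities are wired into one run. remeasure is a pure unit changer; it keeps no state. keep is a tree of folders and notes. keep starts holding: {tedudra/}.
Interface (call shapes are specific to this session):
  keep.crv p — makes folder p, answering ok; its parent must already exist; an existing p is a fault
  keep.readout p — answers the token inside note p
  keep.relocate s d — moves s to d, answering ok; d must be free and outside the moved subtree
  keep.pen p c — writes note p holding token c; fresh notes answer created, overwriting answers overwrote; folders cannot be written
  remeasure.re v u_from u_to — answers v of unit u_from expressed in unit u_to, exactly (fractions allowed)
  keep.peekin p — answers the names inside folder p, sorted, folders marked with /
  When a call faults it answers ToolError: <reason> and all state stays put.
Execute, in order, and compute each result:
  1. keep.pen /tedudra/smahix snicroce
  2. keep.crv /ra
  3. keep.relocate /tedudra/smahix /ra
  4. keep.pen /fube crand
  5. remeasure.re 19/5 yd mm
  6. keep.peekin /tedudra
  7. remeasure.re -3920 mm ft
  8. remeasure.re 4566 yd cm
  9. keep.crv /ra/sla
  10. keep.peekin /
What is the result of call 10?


>>> keep.pen p: /tedudra/smahix c: snicroce
= created
>>> keep.crv p: /ra
= ok
>>> keep.relocate s: /tedudra/smahix d: /ra
= ToolError: exists
>>> keep.pen p: /fube c: crand
= created
>>> remeasure.re v: 19/5 u_from: yd u_to: mm
= 86868/25
>>> keep.peekin p: /tedudra
= [smahix]
>>> remeasure.re v: -3920 u_from: mm u_to: ft
= -4900/381
>>> remeasure.re v: 4566 u_from: yd u_to: cm
= 10437876/25
>>> keep.crv p: /ra/sla
= ok
>>> keep.peekin p: /
= [fube, ra/, tedudra/]

Answer: [fube, ra/, tedudra/]


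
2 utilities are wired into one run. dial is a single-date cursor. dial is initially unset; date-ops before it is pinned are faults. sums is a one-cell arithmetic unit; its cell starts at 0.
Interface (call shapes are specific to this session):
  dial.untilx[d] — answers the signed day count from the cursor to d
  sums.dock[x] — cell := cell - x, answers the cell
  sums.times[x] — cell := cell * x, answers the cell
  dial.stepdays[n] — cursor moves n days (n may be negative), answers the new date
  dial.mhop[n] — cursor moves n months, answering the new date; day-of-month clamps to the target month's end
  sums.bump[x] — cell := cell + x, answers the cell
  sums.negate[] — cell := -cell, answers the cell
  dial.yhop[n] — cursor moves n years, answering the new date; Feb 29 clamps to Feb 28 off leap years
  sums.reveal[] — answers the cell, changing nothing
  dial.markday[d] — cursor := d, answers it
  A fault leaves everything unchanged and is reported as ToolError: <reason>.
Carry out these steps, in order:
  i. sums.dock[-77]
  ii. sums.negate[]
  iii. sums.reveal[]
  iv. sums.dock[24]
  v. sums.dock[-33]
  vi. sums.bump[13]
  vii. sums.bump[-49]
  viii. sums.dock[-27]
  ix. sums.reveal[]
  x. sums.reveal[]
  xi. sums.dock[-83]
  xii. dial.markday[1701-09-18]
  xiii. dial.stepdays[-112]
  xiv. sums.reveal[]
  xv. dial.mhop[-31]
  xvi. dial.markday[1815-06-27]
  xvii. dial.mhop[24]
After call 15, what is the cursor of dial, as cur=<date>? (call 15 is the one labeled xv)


Answer: cur=1698-10-29

Derivation:
> sums.dock x: -77
  77
> sums.negate
  -77
> sums.reveal
  -77
> sums.dock x: 24
  -101
> sums.dock x: -33
  -68
> sums.bump x: 13
  -55
> sums.bump x: -49
  -104
> sums.dock x: -27
  -77
> sums.reveal
  -77
> sums.reveal
  -77
> sums.dock x: -83
  6
> dial.markday d: 1701-09-18
  1701-09-18
> dial.stepdays n: -112
  1701-05-29
> sums.reveal
  6
> dial.mhop n: -31
  1698-10-29
> dial.markday d: 1815-06-27
  1815-06-27
> dial.mhop n: 24
  1817-06-27


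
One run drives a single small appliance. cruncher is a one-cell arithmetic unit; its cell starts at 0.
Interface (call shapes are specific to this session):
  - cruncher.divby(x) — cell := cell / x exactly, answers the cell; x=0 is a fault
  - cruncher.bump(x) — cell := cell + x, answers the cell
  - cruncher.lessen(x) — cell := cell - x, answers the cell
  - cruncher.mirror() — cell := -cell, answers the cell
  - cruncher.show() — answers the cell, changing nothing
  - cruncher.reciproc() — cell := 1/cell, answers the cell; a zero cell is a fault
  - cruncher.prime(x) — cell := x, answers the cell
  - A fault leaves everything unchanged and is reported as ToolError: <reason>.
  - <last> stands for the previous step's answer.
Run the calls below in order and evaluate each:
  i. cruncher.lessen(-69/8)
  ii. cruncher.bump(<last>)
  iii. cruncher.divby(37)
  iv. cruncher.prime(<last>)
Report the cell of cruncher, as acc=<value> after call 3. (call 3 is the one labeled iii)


Answer: acc=69/148

Derivation:
CALL cruncher.lessen[x: -69/8]
RET  69/8
CALL cruncher.bump[x: <last>]
RET  69/4
CALL cruncher.divby[x: 37]
RET  69/148
CALL cruncher.prime[x: <last>]
RET  69/148


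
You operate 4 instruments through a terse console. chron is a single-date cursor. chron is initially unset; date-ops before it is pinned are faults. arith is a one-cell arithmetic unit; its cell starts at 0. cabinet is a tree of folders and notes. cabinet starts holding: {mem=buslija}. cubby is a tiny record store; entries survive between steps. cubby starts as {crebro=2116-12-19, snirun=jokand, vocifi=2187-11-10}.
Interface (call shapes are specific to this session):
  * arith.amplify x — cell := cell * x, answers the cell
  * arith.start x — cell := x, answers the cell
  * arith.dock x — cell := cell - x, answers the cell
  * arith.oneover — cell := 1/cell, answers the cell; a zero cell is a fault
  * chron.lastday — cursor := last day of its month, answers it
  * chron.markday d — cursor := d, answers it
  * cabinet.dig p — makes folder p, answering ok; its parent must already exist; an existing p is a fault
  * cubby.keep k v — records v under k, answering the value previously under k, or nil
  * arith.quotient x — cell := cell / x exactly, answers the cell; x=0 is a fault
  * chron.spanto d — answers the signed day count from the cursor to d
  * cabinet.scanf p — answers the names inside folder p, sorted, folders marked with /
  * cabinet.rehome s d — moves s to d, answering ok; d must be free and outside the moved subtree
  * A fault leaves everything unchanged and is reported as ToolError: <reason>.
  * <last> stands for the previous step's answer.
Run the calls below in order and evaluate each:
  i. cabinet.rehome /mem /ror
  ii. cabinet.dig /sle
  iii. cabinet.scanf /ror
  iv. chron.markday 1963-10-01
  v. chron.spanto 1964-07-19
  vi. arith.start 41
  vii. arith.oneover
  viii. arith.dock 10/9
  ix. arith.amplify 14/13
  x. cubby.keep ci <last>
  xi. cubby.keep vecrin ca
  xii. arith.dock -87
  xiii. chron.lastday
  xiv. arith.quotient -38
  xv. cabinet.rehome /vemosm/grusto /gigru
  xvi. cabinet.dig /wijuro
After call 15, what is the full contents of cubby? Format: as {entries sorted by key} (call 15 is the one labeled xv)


Answer: {ci=-5614/4797, crebro=2116-12-19, snirun=jokand, vecrin=ca, vocifi=2187-11-10}

Derivation:
>>> rehome s→/mem d→/ror
  ok
>>> dig p→/sle
  ok
>>> scanf p→/ror
  ToolError: not a directory
>>> markday d→1963-10-01
  1963-10-01
>>> spanto d→1964-07-19
  292
>>> start x→41
  41
>>> oneover
  1/41
>>> dock x→10/9
  -401/369
>>> amplify x→14/13
  -5614/4797
>>> keep k→ci v→<last>
  nil
>>> keep k→vecrin v→ca
  nil
>>> dock x→-87
  411725/4797
>>> lastday
  1963-10-31
>>> quotient x→-38
  -411725/182286
>>> rehome s→/vemosm/grusto d→/gigru
  ToolError: not found
>>> dig p→/wijuro
  ok


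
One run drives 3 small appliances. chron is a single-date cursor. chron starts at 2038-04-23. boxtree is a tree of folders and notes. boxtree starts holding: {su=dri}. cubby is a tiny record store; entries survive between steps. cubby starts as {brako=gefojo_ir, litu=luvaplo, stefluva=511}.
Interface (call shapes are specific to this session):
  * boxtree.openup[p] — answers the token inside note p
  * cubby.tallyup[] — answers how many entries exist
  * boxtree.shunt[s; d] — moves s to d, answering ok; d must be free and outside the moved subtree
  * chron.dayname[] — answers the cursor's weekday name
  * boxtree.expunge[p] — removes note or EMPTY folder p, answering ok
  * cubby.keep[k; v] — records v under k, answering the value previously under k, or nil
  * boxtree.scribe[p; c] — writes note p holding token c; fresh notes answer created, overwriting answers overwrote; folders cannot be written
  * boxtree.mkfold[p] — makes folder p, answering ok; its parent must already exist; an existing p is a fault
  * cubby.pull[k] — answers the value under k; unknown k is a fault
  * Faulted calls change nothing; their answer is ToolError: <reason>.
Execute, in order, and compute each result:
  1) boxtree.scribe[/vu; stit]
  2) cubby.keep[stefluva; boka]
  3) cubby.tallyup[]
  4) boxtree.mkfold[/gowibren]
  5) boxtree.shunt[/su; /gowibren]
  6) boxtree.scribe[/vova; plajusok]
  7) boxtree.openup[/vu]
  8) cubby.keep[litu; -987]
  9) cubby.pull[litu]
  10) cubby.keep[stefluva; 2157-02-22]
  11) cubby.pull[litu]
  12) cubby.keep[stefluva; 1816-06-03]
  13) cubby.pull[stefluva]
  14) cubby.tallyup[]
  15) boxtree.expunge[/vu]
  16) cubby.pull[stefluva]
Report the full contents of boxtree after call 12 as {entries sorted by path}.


Answer: {gowibren/, su=dri, vova=plajusok, vu=stit}

Derivation:
> boxtree.scribe p=/vu c=stit
  created
> cubby.keep k=stefluva v=boka
  511
> cubby.tallyup
  3
> boxtree.mkfold p=/gowibren
  ok
> boxtree.shunt s=/su d=/gowibren
  ToolError: exists
> boxtree.scribe p=/vova c=plajusok
  created
> boxtree.openup p=/vu
  stit
> cubby.keep k=litu v=-987
  luvaplo
> cubby.pull k=litu
  -987
> cubby.keep k=stefluva v=2157-02-22
  boka
> cubby.pull k=litu
  -987
> cubby.keep k=stefluva v=1816-06-03
  2157-02-22
> cubby.pull k=stefluva
  1816-06-03
> cubby.tallyup
  3
> boxtree.expunge p=/vu
  ok
> cubby.pull k=stefluva
  1816-06-03


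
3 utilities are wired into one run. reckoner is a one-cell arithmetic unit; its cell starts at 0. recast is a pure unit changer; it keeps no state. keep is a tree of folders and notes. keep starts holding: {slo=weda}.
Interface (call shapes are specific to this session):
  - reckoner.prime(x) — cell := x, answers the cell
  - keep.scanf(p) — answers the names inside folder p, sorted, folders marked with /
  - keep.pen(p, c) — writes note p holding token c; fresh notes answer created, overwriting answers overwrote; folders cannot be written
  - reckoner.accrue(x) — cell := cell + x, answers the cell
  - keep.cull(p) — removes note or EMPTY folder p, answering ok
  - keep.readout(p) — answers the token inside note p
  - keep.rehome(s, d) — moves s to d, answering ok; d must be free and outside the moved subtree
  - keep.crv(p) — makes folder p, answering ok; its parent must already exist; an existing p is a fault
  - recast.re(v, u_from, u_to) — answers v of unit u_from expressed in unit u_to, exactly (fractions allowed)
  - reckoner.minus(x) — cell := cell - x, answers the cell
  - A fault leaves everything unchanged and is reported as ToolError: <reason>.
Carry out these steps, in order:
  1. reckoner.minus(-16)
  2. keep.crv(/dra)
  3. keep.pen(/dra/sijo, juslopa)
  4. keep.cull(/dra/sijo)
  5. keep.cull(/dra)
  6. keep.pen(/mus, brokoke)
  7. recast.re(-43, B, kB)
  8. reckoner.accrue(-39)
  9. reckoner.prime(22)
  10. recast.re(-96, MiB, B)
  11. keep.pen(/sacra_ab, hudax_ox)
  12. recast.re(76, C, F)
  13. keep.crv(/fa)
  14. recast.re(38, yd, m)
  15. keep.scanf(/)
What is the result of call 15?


Answer: [fa/, mus, sacra_ab, slo]

Derivation:
-> minus(x='-16')
<- 16
-> crv(p='/dra')
<- ok
-> pen(p='/dra/sijo', c='juslopa')
<- created
-> cull(p='/dra/sijo')
<- ok
-> cull(p='/dra')
<- ok
-> pen(p='/mus', c='brokoke')
<- created
-> re(v='-43', u_from='B', u_to='kB')
<- -43/1000
-> accrue(x='-39')
<- -23
-> prime(x='22')
<- 22
-> re(v='-96', u_from='MiB', u_to='B')
<- -100663296
-> pen(p='/sacra_ab', c='hudax_ox')
<- created
-> re(v='76', u_from='C', u_to='F')
<- 844/5
-> crv(p='/fa')
<- ok
-> re(v='38', u_from='yd', u_to='m')
<- 21717/625
-> scanf(p='/')
<- [fa/, mus, sacra_ab, slo]


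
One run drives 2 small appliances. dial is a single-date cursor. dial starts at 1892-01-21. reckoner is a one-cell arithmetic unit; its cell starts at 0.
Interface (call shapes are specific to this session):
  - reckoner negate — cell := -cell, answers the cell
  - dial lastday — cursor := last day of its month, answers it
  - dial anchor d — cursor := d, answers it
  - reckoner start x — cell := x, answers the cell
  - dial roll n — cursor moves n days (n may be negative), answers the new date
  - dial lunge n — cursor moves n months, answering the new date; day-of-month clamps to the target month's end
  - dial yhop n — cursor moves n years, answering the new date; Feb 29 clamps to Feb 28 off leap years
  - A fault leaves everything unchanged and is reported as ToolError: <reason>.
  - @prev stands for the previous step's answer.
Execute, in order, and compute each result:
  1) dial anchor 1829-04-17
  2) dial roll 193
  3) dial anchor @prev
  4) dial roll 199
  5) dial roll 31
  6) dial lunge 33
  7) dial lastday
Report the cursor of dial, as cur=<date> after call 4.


Answer: cur=1830-05-14

Derivation:
·→ dial anchor(d→1829-04-17)
·← 1829-04-17
·→ dial roll(n→193)
·← 1829-10-27
·→ dial anchor(d→@prev)
·← 1829-10-27
·→ dial roll(n→199)
·← 1830-05-14
·→ dial roll(n→31)
·← 1830-06-14
·→ dial lunge(n→33)
·← 1833-03-14
·→ dial lastday()
·← 1833-03-31


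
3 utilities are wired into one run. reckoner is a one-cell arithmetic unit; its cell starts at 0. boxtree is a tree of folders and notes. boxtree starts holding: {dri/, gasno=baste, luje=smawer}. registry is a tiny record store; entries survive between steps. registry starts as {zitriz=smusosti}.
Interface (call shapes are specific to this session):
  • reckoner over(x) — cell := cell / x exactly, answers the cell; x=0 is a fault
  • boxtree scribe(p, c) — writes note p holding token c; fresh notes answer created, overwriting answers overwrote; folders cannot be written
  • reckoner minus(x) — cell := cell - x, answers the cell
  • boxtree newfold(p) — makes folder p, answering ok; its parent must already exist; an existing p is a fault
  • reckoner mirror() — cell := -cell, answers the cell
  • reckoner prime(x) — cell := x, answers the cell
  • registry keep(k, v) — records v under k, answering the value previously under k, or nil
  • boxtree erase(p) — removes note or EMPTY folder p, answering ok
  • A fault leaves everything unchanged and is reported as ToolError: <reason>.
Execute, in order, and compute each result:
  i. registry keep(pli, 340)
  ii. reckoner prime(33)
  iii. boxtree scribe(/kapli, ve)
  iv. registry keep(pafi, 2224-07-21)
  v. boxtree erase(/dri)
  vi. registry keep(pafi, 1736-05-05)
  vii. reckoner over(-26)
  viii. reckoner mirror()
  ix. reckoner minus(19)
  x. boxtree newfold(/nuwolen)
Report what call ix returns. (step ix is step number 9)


Answer: -461/26

Derivation:
>> registry keep(k=pli, v=340)
<< nil
>> reckoner prime(x=33)
<< 33
>> boxtree scribe(p=/kapli, c=ve)
<< created
>> registry keep(k=pafi, v=2224-07-21)
<< nil
>> boxtree erase(p=/dri)
<< ok
>> registry keep(k=pafi, v=1736-05-05)
<< 2224-07-21
>> reckoner over(x=-26)
<< -33/26
>> reckoner mirror()
<< 33/26
>> reckoner minus(x=19)
<< -461/26
>> boxtree newfold(p=/nuwolen)
<< ok


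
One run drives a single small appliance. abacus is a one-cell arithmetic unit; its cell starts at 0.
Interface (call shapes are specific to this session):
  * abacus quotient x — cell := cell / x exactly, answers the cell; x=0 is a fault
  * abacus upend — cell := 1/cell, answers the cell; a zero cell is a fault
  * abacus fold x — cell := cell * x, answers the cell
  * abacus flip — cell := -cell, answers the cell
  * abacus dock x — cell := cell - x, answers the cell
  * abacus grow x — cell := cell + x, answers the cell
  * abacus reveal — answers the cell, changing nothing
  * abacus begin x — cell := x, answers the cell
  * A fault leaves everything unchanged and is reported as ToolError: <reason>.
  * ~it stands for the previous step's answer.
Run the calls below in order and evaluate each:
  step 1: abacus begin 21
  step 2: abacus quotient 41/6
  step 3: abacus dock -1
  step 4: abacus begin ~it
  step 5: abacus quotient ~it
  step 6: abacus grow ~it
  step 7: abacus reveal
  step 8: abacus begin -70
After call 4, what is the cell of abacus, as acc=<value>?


Answer: acc=167/41

Derivation:
Calling abacus begin using x→21, which returns 21.
Then abacus quotient using x→41/6, giving 126/41.
Using abacus dock using x→-1, — result: 167/41.
I try abacus begin using x→~it, → 167/41.
Now I run abacus quotient using x→~it, and observe 1.
Invoking abacus grow using x→~it, which returns 2.
Now I run abacus reveal(), giving 2.
Invoking abacus begin using x→-70, and see -70.


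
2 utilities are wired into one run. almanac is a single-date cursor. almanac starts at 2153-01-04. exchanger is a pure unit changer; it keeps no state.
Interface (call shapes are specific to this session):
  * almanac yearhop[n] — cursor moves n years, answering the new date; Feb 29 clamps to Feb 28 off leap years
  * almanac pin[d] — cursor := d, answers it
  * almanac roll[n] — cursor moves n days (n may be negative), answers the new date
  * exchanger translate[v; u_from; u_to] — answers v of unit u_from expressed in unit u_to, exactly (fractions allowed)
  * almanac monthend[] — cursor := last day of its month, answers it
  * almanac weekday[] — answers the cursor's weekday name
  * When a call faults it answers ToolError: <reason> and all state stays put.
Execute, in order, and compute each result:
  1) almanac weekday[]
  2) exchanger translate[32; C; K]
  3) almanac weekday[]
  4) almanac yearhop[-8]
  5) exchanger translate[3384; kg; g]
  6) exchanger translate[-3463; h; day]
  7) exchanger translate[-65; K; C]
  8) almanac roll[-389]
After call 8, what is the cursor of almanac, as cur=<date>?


I run almanac weekday: Thursday.
I run exchanger translate(v: 32, u_from: C, u_to: K), yielding 6103/20.
Calling almanac weekday, → Thursday.
Calling almanac yearhop(n: -8), and get 2145-01-04.
I call exchanger translate(v: 3384, u_from: kg, u_to: g), giving 3384000.
Calling exchanger translate(v: -3463, u_from: h, u_to: day), yielding -3463/24.
Calling exchanger translate(v: -65, u_from: K, u_to: C), — result: -6763/20.
Invoking almanac roll(n: -389), and observe 2143-12-12.

Answer: cur=2143-12-12


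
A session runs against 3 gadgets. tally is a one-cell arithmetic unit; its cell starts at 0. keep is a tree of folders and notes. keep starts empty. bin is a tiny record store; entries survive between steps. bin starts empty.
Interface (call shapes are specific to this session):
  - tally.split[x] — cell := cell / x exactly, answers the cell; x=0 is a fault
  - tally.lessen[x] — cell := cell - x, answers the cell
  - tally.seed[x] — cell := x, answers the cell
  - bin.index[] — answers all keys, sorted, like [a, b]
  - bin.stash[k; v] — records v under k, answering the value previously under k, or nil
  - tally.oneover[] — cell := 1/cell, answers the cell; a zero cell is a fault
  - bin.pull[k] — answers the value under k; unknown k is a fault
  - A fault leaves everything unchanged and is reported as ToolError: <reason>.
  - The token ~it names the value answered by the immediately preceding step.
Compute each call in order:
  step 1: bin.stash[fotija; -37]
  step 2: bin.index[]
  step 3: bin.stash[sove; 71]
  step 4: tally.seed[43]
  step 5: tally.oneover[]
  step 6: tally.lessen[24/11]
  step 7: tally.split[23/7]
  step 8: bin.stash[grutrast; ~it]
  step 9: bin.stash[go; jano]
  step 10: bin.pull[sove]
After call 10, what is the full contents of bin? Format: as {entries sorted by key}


Step: bin.stash[k: fotija; v: -37]
Result: nil
Step: bin.index[]
Result: [fotija]
Step: bin.stash[k: sove; v: 71]
Result: nil
Step: tally.seed[x: 43]
Result: 43
Step: tally.oneover[]
Result: 1/43
Step: tally.lessen[x: 24/11]
Result: -1021/473
Step: tally.split[x: 23/7]
Result: -7147/10879
Step: bin.stash[k: grutrast; v: ~it]
Result: nil
Step: bin.stash[k: go; v: jano]
Result: nil
Step: bin.pull[k: sove]
Result: 71

Answer: {fotija=-37, go=jano, grutrast=-7147/10879, sove=71}


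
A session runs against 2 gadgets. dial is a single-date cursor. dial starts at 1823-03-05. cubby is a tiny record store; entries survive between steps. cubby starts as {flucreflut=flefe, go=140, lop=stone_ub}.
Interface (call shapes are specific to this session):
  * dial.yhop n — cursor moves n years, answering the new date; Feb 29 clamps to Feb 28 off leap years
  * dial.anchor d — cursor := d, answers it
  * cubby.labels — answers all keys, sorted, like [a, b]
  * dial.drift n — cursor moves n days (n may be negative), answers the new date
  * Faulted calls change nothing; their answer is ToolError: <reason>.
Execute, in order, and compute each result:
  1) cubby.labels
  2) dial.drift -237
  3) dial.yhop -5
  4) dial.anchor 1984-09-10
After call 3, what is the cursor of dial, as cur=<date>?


Answer: cur=1817-07-11

Derivation:
! cubby.labels() == [flucreflut, go, lop]
! dial.drift(n: -237) == 1822-07-11
! dial.yhop(n: -5) == 1817-07-11
! dial.anchor(d: 1984-09-10) == 1984-09-10


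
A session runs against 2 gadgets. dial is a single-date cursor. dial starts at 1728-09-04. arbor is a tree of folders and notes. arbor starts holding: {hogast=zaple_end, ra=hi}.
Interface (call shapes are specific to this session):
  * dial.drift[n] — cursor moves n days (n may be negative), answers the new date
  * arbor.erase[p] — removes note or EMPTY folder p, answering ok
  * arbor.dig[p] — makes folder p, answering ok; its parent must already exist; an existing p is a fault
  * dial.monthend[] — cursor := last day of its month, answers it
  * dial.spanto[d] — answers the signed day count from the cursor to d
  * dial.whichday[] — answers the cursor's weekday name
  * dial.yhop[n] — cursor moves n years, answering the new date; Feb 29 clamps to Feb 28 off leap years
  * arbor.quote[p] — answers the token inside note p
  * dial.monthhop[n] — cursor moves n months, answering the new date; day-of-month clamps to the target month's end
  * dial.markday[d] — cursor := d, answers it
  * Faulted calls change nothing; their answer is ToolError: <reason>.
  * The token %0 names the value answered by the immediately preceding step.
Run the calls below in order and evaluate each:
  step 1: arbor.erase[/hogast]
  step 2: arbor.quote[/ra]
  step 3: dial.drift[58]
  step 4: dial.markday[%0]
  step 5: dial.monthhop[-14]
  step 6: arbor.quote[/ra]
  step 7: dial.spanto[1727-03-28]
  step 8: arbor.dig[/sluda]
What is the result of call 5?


Answer: 1727-09-01

Derivation:
==> arbor.erase(/hogast)
<== ok
==> arbor.quote(/ra)
<== hi
==> dial.drift(58)
<== 1728-11-01
==> dial.markday(%0)
<== 1728-11-01
==> dial.monthhop(-14)
<== 1727-09-01
==> arbor.quote(/ra)
<== hi
==> dial.spanto(1727-03-28)
<== -157
==> arbor.dig(/sluda)
<== ok


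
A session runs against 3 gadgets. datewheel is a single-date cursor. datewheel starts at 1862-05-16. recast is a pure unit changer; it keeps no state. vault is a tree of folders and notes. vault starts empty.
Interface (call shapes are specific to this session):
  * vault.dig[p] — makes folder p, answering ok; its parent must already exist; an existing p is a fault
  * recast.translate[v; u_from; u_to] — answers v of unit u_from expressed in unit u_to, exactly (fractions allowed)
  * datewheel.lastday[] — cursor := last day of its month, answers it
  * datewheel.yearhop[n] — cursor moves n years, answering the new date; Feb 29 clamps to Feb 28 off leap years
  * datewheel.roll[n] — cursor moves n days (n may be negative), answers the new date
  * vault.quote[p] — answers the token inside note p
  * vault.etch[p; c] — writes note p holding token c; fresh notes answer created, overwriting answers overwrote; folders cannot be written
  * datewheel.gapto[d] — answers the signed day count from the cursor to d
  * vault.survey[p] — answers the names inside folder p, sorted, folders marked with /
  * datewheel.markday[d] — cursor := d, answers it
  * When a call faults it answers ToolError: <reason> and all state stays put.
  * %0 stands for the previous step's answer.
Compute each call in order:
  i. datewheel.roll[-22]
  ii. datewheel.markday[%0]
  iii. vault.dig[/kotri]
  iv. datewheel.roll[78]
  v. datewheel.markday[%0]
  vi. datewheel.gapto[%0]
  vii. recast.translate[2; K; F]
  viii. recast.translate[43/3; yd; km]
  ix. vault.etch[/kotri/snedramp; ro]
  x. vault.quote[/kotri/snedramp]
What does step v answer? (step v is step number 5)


Do: datewheel.roll[n='-22']
See: 1862-04-24
Do: datewheel.markday[d='%0']
See: 1862-04-24
Do: vault.dig[p='/kotri']
See: ok
Do: datewheel.roll[n='78']
See: 1862-07-11
Do: datewheel.markday[d='%0']
See: 1862-07-11
Do: datewheel.gapto[d='%0']
See: 0
Do: recast.translate[v='2'; u_from='K'; u_to='F']
See: -45607/100
Do: recast.translate[v='43/3'; u_from='yd'; u_to='km']
See: 16383/1250000
Do: vault.etch[p='/kotri/snedramp'; c='ro']
See: created
Do: vault.quote[p='/kotri/snedramp']
See: ro

Answer: 1862-07-11


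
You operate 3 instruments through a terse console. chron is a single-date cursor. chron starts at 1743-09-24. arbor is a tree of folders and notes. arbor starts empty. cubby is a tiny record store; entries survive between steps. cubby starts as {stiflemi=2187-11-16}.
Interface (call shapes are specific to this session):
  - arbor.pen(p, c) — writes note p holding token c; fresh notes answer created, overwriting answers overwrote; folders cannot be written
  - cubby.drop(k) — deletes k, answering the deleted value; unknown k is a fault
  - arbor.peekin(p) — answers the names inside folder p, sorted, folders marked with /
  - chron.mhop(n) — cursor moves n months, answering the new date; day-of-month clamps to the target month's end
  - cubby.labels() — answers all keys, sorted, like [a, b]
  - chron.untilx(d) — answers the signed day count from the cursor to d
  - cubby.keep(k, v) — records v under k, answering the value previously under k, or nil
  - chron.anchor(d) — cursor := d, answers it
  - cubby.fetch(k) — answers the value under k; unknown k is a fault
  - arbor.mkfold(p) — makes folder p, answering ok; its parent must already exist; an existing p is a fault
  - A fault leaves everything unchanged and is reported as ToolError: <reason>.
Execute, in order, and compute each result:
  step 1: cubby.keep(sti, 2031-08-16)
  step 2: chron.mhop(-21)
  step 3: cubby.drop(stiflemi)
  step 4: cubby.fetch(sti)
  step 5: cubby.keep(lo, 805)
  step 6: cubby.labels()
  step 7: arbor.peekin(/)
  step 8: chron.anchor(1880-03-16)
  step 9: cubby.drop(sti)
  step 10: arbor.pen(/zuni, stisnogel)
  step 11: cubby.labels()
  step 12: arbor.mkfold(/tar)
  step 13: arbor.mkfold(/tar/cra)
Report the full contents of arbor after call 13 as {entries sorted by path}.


Answer: {tar/, tar/cra/, zuni=stisnogel}

Derivation:
# 1. cubby.keep(k: sti, v: 2031-08-16) : nil
# 2. chron.mhop(n: -21) : 1741-12-24
# 3. cubby.drop(k: stiflemi) : 2187-11-16
# 4. cubby.fetch(k: sti) : 2031-08-16
# 5. cubby.keep(k: lo, v: 805) : nil
# 6. cubby.labels() : [lo, sti]
# 7. arbor.peekin(p: /) : []
# 8. chron.anchor(d: 1880-03-16) : 1880-03-16
# 9. cubby.drop(k: sti) : 2031-08-16
# 10. arbor.pen(p: /zuni, c: stisnogel) : created
# 11. cubby.labels() : [lo]
# 12. arbor.mkfold(p: /tar) : ok
# 13. arbor.mkfold(p: /tar/cra) : ok


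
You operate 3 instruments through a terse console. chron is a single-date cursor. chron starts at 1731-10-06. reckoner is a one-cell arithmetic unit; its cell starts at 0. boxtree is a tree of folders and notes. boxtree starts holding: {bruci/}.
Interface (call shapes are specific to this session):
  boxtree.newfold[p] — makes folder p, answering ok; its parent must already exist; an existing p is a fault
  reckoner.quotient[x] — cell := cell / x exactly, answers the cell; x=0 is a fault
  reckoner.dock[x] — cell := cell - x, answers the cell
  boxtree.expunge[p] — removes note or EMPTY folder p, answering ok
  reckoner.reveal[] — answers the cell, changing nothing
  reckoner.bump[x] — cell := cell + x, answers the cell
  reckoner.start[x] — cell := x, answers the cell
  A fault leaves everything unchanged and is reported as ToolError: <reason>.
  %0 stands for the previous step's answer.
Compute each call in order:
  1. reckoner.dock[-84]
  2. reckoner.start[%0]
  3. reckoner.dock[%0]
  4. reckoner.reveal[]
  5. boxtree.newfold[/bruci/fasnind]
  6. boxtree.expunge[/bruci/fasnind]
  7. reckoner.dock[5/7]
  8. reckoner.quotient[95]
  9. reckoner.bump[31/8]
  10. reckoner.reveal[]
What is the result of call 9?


Answer: 4115/1064

Derivation:
! 1. reckoner.dock(x=-84) : 84
! 2. reckoner.start(x=%0) : 84
! 3. reckoner.dock(x=%0) : 0
! 4. reckoner.reveal() : 0
! 5. boxtree.newfold(p=/bruci/fasnind) : ok
! 6. boxtree.expunge(p=/bruci/fasnind) : ok
! 7. reckoner.dock(x=5/7) : -5/7
! 8. reckoner.quotient(x=95) : -1/133
! 9. reckoner.bump(x=31/8) : 4115/1064
! 10. reckoner.reveal() : 4115/1064


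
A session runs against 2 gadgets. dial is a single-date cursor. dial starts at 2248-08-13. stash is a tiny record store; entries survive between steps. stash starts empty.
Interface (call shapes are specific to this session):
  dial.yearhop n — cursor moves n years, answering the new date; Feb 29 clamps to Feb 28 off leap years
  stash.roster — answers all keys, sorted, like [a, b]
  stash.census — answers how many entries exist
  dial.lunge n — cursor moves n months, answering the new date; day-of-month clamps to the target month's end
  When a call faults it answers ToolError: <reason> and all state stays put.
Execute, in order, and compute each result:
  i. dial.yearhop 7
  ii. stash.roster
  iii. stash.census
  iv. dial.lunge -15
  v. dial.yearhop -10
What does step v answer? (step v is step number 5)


;; 1. dial.yearhop(n='7') : 2255-08-13
;; 2. stash.roster() : []
;; 3. stash.census() : 0
;; 4. dial.lunge(n='-15') : 2254-05-13
;; 5. dial.yearhop(n='-10') : 2244-05-13

Answer: 2244-05-13


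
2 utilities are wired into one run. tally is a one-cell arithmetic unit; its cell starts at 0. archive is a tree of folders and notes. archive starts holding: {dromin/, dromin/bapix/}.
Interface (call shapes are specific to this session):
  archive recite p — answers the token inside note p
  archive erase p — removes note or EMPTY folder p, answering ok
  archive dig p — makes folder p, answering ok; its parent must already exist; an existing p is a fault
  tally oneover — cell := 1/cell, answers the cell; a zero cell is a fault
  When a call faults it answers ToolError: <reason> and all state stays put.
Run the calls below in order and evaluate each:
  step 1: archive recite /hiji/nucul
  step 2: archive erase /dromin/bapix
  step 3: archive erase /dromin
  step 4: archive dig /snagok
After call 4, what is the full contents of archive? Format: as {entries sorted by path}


I run archive recite with /hiji/nucul, → ToolError: not found.
I invoke archive erase with /dromin/bapix, → ok.
I run archive erase with /dromin, and see ok.
I call archive dig with /snagok, — result: ok.

Answer: {snagok/}


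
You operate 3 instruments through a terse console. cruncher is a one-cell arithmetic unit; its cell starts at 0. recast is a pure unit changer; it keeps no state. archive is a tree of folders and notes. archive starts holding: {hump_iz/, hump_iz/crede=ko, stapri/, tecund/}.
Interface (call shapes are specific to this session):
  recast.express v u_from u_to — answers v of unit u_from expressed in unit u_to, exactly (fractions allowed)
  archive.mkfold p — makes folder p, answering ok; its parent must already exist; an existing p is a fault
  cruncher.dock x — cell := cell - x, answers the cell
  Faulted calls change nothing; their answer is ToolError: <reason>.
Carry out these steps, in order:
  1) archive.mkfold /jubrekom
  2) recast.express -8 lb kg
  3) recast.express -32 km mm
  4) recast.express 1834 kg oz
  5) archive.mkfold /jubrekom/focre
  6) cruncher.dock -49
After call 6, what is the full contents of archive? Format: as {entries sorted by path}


I run archive.mkfold using p='/jubrekom', yielding ok.
Invoking recast.express using v='-8', u_from='lb', u_to='kg', and observe -45359237/12500000.
Using recast.express using v='-32', u_from='km', u_to='mm', → -32000000.
I call recast.express using v='1834', u_from='kg', u_to='oz': 419200000000/6479891.
I call archive.mkfold using p='/jubrekom/focre': ok.
Next I call cruncher.dock using x='-49', yielding 49.

Answer: {hump_iz/, hump_iz/crede=ko, jubrekom/, jubrekom/focre/, stapri/, tecund/}


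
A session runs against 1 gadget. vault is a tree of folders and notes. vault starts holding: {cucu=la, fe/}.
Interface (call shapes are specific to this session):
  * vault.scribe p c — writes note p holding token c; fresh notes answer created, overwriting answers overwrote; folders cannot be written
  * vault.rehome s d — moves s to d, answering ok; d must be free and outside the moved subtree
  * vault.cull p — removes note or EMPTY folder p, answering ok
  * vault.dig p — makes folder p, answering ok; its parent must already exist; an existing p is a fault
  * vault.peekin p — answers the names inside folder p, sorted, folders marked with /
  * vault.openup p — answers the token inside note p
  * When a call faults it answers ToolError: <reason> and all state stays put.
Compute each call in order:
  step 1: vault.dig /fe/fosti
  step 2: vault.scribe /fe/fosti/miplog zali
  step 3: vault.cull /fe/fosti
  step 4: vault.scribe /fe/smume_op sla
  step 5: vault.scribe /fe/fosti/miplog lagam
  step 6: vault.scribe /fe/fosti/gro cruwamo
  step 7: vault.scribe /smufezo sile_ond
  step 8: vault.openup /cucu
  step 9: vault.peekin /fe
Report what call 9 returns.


Step: vault.dig[p=/fe/fosti]
Result: ok
Step: vault.scribe[p=/fe/fosti/miplog; c=zali]
Result: created
Step: vault.cull[p=/fe/fosti]
Result: ToolError: not empty
Step: vault.scribe[p=/fe/smume_op; c=sla]
Result: created
Step: vault.scribe[p=/fe/fosti/miplog; c=lagam]
Result: overwrote
Step: vault.scribe[p=/fe/fosti/gro; c=cruwamo]
Result: created
Step: vault.scribe[p=/smufezo; c=sile_ond]
Result: created
Step: vault.openup[p=/cucu]
Result: la
Step: vault.peekin[p=/fe]
Result: [fosti/, smume_op]

Answer: [fosti/, smume_op]


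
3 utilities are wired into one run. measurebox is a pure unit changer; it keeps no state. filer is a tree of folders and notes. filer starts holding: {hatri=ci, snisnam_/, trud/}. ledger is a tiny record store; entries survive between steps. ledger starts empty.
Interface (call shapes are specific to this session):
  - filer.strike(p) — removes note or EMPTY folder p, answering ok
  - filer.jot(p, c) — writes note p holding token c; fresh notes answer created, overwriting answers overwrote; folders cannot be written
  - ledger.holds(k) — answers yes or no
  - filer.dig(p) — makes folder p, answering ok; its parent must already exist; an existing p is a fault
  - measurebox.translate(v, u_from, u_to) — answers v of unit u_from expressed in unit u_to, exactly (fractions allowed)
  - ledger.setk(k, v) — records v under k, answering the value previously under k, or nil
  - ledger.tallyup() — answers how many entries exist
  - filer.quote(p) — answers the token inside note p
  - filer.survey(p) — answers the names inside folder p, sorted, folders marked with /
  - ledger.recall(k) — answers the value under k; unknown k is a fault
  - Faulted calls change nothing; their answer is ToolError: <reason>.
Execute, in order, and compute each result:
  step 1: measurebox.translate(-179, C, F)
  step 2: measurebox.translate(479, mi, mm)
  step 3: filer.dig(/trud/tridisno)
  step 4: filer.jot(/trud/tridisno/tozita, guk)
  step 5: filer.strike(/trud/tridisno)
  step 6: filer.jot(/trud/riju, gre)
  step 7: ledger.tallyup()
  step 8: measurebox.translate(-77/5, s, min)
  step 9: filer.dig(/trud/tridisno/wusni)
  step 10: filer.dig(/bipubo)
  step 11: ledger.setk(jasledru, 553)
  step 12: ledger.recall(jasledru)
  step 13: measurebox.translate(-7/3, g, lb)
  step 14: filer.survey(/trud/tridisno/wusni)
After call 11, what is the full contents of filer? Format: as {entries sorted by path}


I try measurebox.translate with v='-179', u_from='C', u_to='F', and observe -1451/5.
Using measurebox.translate with v='479', u_from='mi', u_to='mm', and see 770875776.
I use filer.dig with p='/trud/tridisno', and get ok.
Now I run filer.jot with p='/trud/tridisno/tozita', c='guk': created.
Next I call filer.strike with p='/trud/tridisno', and observe ToolError: not empty.
Then filer.jot with p='/trud/riju', c='gre', — result: created.
Using ledger.tallyup, and observe 0.
Next I call measurebox.translate with v='-77/5', u_from='s', u_to='min', and see -77/300.
I try filer.dig with p='/trud/tridisno/wusni', and observe ok.
I run filer.dig with p='/bipubo', and see ok.
Invoking ledger.setk with k='jasledru', v='553', and see nil.
I invoke ledger.recall with k='jasledru', which returns 553.
Now I run measurebox.translate with v='-7/3', u_from='g', u_to='lb', giving -100000/19439673.
Using filer.survey with p='/trud/tridisno/wusni', giving [].

Answer: {bipubo/, hatri=ci, snisnam_/, trud/, trud/riju=gre, trud/tridisno/, trud/tridisno/tozita=guk, trud/tridisno/wusni/}


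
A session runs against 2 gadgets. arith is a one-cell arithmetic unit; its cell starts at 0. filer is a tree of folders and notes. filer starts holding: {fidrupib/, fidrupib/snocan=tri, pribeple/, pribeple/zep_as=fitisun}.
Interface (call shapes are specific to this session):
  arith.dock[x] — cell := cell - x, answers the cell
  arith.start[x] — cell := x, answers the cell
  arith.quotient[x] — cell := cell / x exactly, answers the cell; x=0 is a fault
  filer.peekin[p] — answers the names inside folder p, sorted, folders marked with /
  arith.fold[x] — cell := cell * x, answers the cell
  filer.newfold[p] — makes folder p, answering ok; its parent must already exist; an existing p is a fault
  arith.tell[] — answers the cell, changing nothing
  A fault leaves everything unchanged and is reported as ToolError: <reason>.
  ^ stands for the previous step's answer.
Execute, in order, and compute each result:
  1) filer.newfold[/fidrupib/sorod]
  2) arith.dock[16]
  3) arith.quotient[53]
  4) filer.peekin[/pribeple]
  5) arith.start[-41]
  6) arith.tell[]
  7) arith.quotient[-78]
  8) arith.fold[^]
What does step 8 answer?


$ newfold p: /fidrupib/sorod
  ok
$ dock x: 16
  -16
$ quotient x: 53
  -16/53
$ peekin p: /pribeple
  [zep_as]
$ start x: -41
  -41
$ tell
  -41
$ quotient x: -78
  41/78
$ fold x: ^
  1681/6084

Answer: 1681/6084
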